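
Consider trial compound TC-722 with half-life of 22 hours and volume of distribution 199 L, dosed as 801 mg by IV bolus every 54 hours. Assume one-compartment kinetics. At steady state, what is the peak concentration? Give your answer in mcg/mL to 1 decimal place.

4.9 mcg/mL

k = ln2/t½ = ln2/22 ≈ 0.031507 h⁻¹; fraction remaining f = e^(−kτ) = e^(−0.031507×54) ≈ 0.1824.
At steady state, accumulation factor R = 1/(1 − e^(−kτ)) ≈ 1.2231.
Single-dose peak C₀ = D/Vd = 801/199 ≈ 4.025 mcg/mL.
Steady-state peak Cmax,ss = C₀·R ≈ 4.025 × 1.2231 ≈ 4.923 mcg/mL.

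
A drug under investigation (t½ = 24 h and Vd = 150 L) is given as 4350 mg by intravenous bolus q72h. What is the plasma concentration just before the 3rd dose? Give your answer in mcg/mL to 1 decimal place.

f = (1/2)^(τ/t½) = (1/2)^(72/24) ≈ 0.1250.
C₀ = D/Vd = 4350/150 ≈ 29.000 mcg/mL.
Before the 3rd dose, 2 doses have been given. Superposition: Cmin = C₀·(f + f²).
≈ 29.000 × (0.1250 + 0.0156) ≈ 29.000 × 0.1406 ≈ 4.077 mcg/mL.

4.1 mcg/mL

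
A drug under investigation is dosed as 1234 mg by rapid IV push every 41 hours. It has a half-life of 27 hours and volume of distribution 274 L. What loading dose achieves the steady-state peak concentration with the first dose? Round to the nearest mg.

f = (1/2)^(41/27) ≈ 0.349044; accumulation ratio R = 1/(1−f) ≈ 1.53620.
Loading dose to hit Cmax,ss on first dose: D_load = D_maint·R ≈ 1234 × 1.53620 ≈ 1895.67 mg.

1896 mg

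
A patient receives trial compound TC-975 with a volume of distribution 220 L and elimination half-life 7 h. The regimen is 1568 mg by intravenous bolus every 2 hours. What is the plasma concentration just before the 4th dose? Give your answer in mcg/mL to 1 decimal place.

14.6 mcg/mL

f = (1/2)^(τ/t½) = (1/2)^(2/7) ≈ 0.8203.
C₀ = D/Vd = 1568/220 ≈ 7.127 mcg/mL.
Before the 4th dose, 3 doses have been given. Superposition: Cmin = C₀·(f + f² + … + f^3).
≈ 7.127 × (0.8203 + 0.6729 + 0.5520) ≈ 7.127 × 2.0452 ≈ 14.576 mcg/mL.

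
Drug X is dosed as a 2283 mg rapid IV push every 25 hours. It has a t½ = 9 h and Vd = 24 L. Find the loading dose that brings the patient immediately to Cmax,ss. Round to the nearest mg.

f = (1/2)^(25/9) ≈ 0.145816; accumulation ratio R = 1/(1−f) ≈ 1.17071.
Loading dose to hit Cmax,ss on first dose: D_load = D_maint·R ≈ 2283 × 1.17071 ≈ 2672.73 mg.

2673 mg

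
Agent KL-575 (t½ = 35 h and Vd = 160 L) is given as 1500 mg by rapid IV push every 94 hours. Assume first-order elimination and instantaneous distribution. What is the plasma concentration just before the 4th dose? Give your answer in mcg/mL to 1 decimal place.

1.7 mcg/mL

f = (1/2)^(τ/t½) = (1/2)^(94/35) ≈ 0.1554.
C₀ = D/Vd = 1500/160 ≈ 9.375 mcg/mL.
Before the 4th dose, 3 doses have been given. Superposition: Cmin = C₀·(f + f² + … + f^3).
≈ 9.375 × (0.1554 + 0.0241 + 0.0038) ≈ 9.375 × 0.1833 ≈ 1.718 mcg/mL.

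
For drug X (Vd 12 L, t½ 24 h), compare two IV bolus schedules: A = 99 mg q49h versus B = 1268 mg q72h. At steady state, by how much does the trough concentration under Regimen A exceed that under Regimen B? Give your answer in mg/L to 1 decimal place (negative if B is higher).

-12.4 mg/L

Regimen A: f = (1/2)^(49/24) ≈ 0.2429; Cmin,ss = (99/12)·f/(1−f) ≈ 2.647 mg/L.
Regimen B: f = (1/2)^(72/24) ≈ 0.1250; Cmin,ss = (1268/12)·f/(1−f) ≈ 15.095 mg/L.
Difference ≈ 2.647 − 15.095 ≈ -12.448 mg/L.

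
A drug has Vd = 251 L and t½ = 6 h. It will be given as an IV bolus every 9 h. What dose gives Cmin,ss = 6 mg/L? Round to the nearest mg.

τ/t½ = 9/6 ≈ 1.5, so f = (1/2)^(9/6) ≈ 0.353553.
Cmin,ss = (D/Vd)·f/(1−f), so D = Cmin,ss·Vd·(1−f)/f.
D = 6 × 251 × (1−f)/f ≈ 6 × 251 × 1.82843 ≈ 2753.62 mg.

2754 mg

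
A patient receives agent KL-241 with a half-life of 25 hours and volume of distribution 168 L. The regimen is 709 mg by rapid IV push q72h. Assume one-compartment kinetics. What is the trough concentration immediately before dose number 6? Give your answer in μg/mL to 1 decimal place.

0.7 μg/mL

f = (1/2)^(τ/t½) = (1/2)^(72/25) ≈ 0.1358.
C₀ = D/Vd = 709/168 ≈ 4.220 μg/mL.
Before the 6th dose, 5 doses have been given. Superposition: Cmin = C₀·(f + f² + … + f^5).
≈ 4.220 × (0.1358 + 0.0184 + 0.0025 + 0.0003 + 0.0000) ≈ 4.220 × 0.1570 ≈ 0.663 μg/mL.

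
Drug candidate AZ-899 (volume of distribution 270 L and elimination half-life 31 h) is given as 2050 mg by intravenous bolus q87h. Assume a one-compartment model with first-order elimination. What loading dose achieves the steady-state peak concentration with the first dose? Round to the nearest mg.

f = (1/2)^(87/31) ≈ 0.142947; accumulation ratio R = 1/(1−f) ≈ 1.16679.
Loading dose to hit Cmax,ss on first dose: D_load = D_maint·R ≈ 2050 × 1.16679 ≈ 2391.92 mg.

2392 mg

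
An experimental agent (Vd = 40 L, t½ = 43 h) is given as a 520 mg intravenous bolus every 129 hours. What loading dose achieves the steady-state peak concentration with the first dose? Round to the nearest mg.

f = (1/2)^(129/43) ≈ 0.125000; accumulation ratio R = 1/(1−f) ≈ 1.14286.
Loading dose to hit Cmax,ss on first dose: D_load = D_maint·R ≈ 520 × 1.14286 ≈ 594.29 mg.

594 mg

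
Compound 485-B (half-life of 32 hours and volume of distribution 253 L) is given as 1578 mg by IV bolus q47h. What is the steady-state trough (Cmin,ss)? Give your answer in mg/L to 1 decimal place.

3.5 mg/L

Over one 47-h interval, 47/32 ≈ 1.4688 half-lives elapse, leaving f ≈ 0.3613 of each dose.
Accumulation ratio R = 1/(1 − f) ≈ 1/0.6387 ≈ 1.5657.
Each bolus raises the concentration by D/Vd = 1578/253 ≈ 6.237 mg/L.
Steady-state peak Cmax,ss = C₀·R ≈ 6.237 × 1.5657 ≈ 9.765 mg/L.
Steady-state trough Cmin,ss = Cmax,ss·f ≈ 9.765 × 0.3613 ≈ 3.528 mg/L.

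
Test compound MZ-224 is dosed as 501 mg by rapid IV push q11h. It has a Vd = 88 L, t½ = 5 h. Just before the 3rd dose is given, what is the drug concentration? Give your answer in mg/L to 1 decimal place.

1.5 mg/L

f = (1/2)^(τ/t½) = (1/2)^(11/5) ≈ 0.2176.
C₀ = D/Vd = 501/88 ≈ 5.693 mg/L.
Before the 3rd dose, 2 doses have been given. Superposition: Cmin = C₀·(f + f²).
≈ 5.693 × (0.2176 + 0.0473) ≈ 5.693 × 0.2649 ≈ 1.508 mg/L.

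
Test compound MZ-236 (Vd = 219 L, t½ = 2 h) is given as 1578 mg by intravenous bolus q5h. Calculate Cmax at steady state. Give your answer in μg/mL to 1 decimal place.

8.8 μg/mL

τ/t½ = 5/2 ≈ 2.5, so fraction remaining f = (1/2)^(5/2) ≈ 0.1768.
Accumulation ratio R = 1/(1 − f) ≈ 1/0.8232 ≈ 1.2148.
Single-dose peak C₀ = D/Vd = 1578/219 ≈ 7.205 μg/mL.
Steady-state peak Cmax,ss = C₀·R ≈ 7.205 × 1.2148 ≈ 8.753 μg/mL.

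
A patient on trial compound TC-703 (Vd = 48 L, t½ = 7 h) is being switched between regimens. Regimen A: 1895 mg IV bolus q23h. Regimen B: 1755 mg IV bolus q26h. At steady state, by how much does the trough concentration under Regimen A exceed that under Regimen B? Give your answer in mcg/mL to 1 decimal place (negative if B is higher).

1.5 mcg/mL

Regimen A: f = (1/2)^(23/7) ≈ 0.1025; Cmin,ss = (1895/48)·f/(1−f) ≈ 4.509 mcg/mL.
Regimen B: f = (1/2)^(26/7) ≈ 0.0762; Cmin,ss = (1755/48)·f/(1−f) ≈ 3.016 mcg/mL.
Difference ≈ 4.509 − 3.016 ≈ 1.493 mcg/mL.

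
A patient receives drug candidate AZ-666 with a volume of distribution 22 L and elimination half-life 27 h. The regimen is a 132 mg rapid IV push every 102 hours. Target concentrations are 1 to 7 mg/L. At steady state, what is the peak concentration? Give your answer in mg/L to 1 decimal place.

k = ln2/t½ = ln2/27 ≈ 0.025672 h⁻¹; fraction remaining f = e^(−kτ) = e^(−0.025672×102) ≈ 0.0729.
At steady state, accumulation factor R = 1/(1 − e^(−kτ)) ≈ 1.0786.
Single-dose peak C₀ = D/Vd = 132/22 ≈ 6.000 mg/L.
Steady-state peak Cmax,ss = C₀·R ≈ 6.000 × 1.0786 ≈ 6.472 mg/L.
Peak 6.5 mg/L vs MTC 7 mg/L: below toxic threshold.

6.5 mg/L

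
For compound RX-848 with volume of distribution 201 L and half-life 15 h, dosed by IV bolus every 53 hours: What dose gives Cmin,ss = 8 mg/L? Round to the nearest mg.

17010 mg

τ/t½ = 53/15 ≈ 3.5333, so f = (1/2)^(53/15) ≈ 0.086370.
Cmin,ss = (D/Vd)·f/(1−f), so D = Cmin,ss·Vd·(1−f)/f.
D = 8 × 201 × (1−f)/f ≈ 8 × 201 × 10.57809 ≈ 17009.57 mg.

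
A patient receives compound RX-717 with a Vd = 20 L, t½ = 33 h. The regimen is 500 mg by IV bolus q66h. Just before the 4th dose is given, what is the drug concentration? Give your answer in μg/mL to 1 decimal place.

8.2 μg/mL

f = (1/2)^(τ/t½) = (1/2)^(66/33) ≈ 0.2500.
C₀ = D/Vd = 500/20 ≈ 25.000 μg/mL.
Before the 4th dose, 3 doses have been given. Superposition: Cmin = C₀·(f + f² + … + f^3).
≈ 25.000 × (0.2500 + 0.0625 + 0.0156) ≈ 25.000 × 0.3281 ≈ 8.203 μg/mL.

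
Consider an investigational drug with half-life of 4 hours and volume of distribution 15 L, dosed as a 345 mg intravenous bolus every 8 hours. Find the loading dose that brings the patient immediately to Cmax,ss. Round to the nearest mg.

f = (1/2)^(8/4) ≈ 0.250000; accumulation ratio R = 1/(1−f) ≈ 1.33333.
Loading dose to hit Cmax,ss on first dose: D_load = D_maint·R ≈ 345 × 1.33333 ≈ 460.00 mg.

460 mg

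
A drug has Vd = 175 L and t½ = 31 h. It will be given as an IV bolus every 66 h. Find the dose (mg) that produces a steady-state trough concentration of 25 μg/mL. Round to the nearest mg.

τ/t½ = 66/31 ≈ 2.129, so f = (1/2)^(66/31) ≈ 0.228611.
Cmin,ss = (D/Vd)·f/(1−f), so D = Cmin,ss·Vd·(1−f)/f.
D = 25 × 175 × (1−f)/f ≈ 25 × 175 × 3.37424 ≈ 14762.30 mg.

14762 mg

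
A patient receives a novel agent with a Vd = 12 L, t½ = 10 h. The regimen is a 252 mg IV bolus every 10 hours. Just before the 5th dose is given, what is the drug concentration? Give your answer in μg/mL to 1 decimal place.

19.7 μg/mL

f = (1/2)^(τ/t½) = (1/2)^(10/10) ≈ 0.5000.
C₀ = D/Vd = 252/12 ≈ 21.000 μg/mL.
Before the 5th dose, 4 doses have been given. Superposition: Cmin = C₀·(f + f² + … + f^4).
≈ 21.000 × (0.5000 + 0.2500 + 0.1250 + 0.0625) ≈ 21.000 × 0.9375 ≈ 19.688 μg/mL.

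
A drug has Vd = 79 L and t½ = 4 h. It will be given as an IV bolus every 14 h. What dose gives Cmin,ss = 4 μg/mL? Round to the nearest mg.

τ/t½ = 14/4 ≈ 3.5, so f = (1/2)^(14/4) ≈ 0.088388.
Cmin,ss = (D/Vd)·f/(1−f), so D = Cmin,ss·Vd·(1−f)/f.
D = 4 × 79 × (1−f)/f ≈ 4 × 79 × 10.31375 ≈ 3259.14 mg.

3259 mg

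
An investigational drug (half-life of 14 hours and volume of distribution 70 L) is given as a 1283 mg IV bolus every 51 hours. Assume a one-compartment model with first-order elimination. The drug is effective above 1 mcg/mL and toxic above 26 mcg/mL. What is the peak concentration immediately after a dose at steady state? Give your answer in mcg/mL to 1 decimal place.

19.9 mcg/mL

k = ln2/t½ = ln2/14 ≈ 0.049511 h⁻¹; fraction remaining f = e^(−kτ) = e^(−0.049511×51) ≈ 0.0801.
Accumulation ratio R = 1/(1 − f) ≈ 1/0.9199 ≈ 1.0871.
Single-dose peak C₀ = D/Vd = 1283/70 ≈ 18.329 mcg/mL.
Cmax,ss = C₀/(1 − f) ≈ 18.329/0.9199 ≈ 19.925 mcg/mL.
Peak 19.9 mcg/mL vs MTC 26 mcg/mL: below toxic threshold.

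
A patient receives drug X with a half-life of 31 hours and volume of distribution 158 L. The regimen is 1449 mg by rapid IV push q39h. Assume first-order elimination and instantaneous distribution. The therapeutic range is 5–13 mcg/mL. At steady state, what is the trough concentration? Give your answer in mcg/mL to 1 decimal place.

6.6 mcg/mL

τ/t½ = 39/31 ≈ 1.2581, so fraction remaining f = (1/2)^(39/31) ≈ 0.4181.
Each bolus raises the concentration by D/Vd = 1449/158 ≈ 9.171 mcg/mL.
Steady-state trough Cmin,ss = C₀·f/(1−f) ≈ 9.171 × 0.4181/0.5819 ≈ 6.589 mcg/mL.
Trough 6.6 mcg/mL vs MEC 5 mcg/mL: adequate.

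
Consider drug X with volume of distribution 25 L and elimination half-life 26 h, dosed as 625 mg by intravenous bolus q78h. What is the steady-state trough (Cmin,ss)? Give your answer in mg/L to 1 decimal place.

The dosing interval is 3 half-lives, so f = 2^(−3) = 0.125.
At steady state, R = 1/(1 − 0.125) = 8/7.
Single-dose peak C₀ = D/Vd = 625/25 = 25 mg/L.
Steady-state peak Cmax,ss = C₀·R = 25 × 8/7 ≈ 28.571 mg/L.
Steady-state trough Cmin,ss = Cmax,ss·f ≈ 28.571 × 0.125 ≈ 3.571 mg/L.

3.6 mg/L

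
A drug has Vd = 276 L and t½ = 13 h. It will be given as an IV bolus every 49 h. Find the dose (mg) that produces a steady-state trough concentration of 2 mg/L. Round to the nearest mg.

6974 mg

τ/t½ = 49/13 ≈ 3.7692, so f = (1/2)^(49/13) ≈ 0.073341.
Cmin,ss = (D/Vd)·f/(1−f), so D = Cmin,ss·Vd·(1−f)/f.
D = 2 × 276 × (1−f)/f ≈ 2 × 276 × 12.63494 ≈ 6974.49 mg.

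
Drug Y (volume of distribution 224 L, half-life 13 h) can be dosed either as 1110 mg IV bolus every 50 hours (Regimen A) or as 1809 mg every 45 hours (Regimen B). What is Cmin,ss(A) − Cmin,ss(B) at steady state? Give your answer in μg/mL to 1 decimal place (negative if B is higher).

-0.4 μg/mL

Regimen A: f = (1/2)^(50/13) ≈ 0.0695; Cmin,ss = (1110/224)·f/(1−f) ≈ 0.370 μg/mL.
Regimen B: f = (1/2)^(45/13) ≈ 0.0908; Cmin,ss = (1809/224)·f/(1−f) ≈ 0.807 μg/mL.
Difference ≈ 0.370 − 0.807 ≈ -0.437 μg/mL.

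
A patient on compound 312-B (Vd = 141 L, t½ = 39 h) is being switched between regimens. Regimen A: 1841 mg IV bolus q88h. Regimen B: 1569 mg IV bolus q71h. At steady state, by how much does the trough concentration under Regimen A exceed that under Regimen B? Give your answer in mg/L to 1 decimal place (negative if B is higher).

Regimen A: f = (1/2)^(88/39) ≈ 0.2093; Cmin,ss = (1841/141)·f/(1−f) ≈ 3.456 mg/L.
Regimen B: f = (1/2)^(71/39) ≈ 0.2831; Cmin,ss = (1569/141)·f/(1−f) ≈ 4.394 mg/L.
Difference ≈ 3.456 − 4.394 ≈ -0.938 mg/L.

-0.9 mg/L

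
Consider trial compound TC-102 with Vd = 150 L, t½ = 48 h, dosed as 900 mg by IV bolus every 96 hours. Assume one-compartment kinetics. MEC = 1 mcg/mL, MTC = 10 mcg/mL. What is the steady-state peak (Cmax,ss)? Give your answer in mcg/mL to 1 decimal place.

8.0 mcg/mL

τ = 96 h = 2 half-lives, so f = (1/2)^2 = 0.25.
Accumulation ratio R = 1/(1 − f) = 1/0.75 = 4/3.
Single-dose peak C₀ = D/Vd = 900/150 = 6 mcg/mL.
Steady-state peak Cmax,ss = C₀·R = 6 × 4/3 ≈ 8.000 mcg/mL.
Peak 8.0 mcg/mL vs MTC 10 mcg/mL: below toxic threshold.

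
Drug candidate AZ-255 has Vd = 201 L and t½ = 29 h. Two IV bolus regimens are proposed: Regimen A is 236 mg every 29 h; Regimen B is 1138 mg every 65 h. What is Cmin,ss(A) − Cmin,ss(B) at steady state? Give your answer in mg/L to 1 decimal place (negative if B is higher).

-0.3 mg/L

Regimen A: f = (1/2)^(29/29) ≈ 0.5000; Cmin,ss = (236/201)·f/(1−f) ≈ 1.174 mg/L.
Regimen B: f = (1/2)^(65/29) ≈ 0.2115; Cmin,ss = (1138/201)·f/(1−f) ≈ 1.519 mg/L.
Difference ≈ 1.174 − 1.519 ≈ -0.345 mg/L.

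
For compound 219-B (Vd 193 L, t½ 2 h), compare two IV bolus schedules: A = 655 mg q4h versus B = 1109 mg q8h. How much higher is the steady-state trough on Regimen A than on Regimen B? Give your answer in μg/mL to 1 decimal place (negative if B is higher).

0.7 μg/mL

Regimen A: f = (1/2)^(4/2) ≈ 0.2500; Cmin,ss = (655/193)·f/(1−f) ≈ 1.131 μg/mL.
Regimen B: f = (1/2)^(8/2) ≈ 0.0625; Cmin,ss = (1109/193)·f/(1−f) ≈ 0.383 μg/mL.
Difference ≈ 1.131 − 0.383 ≈ 0.748 μg/mL.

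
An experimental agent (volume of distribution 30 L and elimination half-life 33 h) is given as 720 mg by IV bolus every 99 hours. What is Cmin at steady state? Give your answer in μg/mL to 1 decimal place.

τ = 99 h = 3 half-lives, so f = (1/2)^3 = 0.125.
At steady state, R = 1/(1 − 0.125) = 8/7.
Single-dose peak C₀ = D/Vd = 720/30 = 24 μg/mL.
Steady-state peak Cmax,ss = C₀·R = 24 × 8/7 ≈ 27.429 μg/mL.
Steady-state trough Cmin,ss = Cmax,ss·f ≈ 27.429 × 0.125 ≈ 3.429 μg/mL.

3.4 μg/mL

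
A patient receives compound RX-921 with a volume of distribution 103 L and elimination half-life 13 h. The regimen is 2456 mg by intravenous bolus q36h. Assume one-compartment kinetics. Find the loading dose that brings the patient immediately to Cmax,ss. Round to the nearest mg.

f = (1/2)^(36/13) ≈ 0.146683; accumulation ratio R = 1/(1−f) ≈ 1.17190.
Loading dose to hit Cmax,ss on first dose: D_load = D_maint·R ≈ 2456 × 1.17190 ≈ 2878.19 mg.

2878 mg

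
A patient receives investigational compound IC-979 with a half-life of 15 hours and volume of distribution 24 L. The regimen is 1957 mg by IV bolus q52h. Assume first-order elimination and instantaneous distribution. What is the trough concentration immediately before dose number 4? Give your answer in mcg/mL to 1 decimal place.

f = (1/2)^(τ/t½) = (1/2)^(52/15) ≈ 0.0905.
C₀ = D/Vd = 1957/24 ≈ 81.542 mcg/mL.
Before the 4th dose, 3 doses have been given. Superposition: Cmin = C₀·(f + f² + … + f^3).
≈ 81.542 × (0.0905 + 0.0082 + 0.0007) ≈ 81.542 × 0.0994 ≈ 8.105 mcg/mL.

8.1 mcg/mL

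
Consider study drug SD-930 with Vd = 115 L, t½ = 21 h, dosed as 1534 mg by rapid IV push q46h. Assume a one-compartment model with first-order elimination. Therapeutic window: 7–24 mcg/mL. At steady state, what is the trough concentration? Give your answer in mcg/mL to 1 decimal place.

3.7 mcg/mL

k = ln2/t½ = ln2/21 ≈ 0.033007 h⁻¹; fraction remaining f = e^(−kτ) = e^(−0.033007×46) ≈ 0.2191.
Each bolus raises the concentration by D/Vd = 1534/115 ≈ 13.339 mcg/mL.
Steady-state trough Cmin,ss = C₀·f/(1−f) ≈ 13.339 × 0.2191/0.7809 ≈ 3.743 mcg/mL.
Trough 3.7 mcg/mL vs MEC 7 mcg/mL: subtherapeutic.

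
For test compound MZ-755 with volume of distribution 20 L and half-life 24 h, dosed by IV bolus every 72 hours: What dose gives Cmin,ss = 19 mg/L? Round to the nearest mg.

2660 mg

τ/t½ = 72/24 ≈ 3, so f = (1/2)^(72/24) ≈ 0.125000.
Cmin,ss = (D/Vd)·f/(1−f), so D = Cmin,ss·Vd·(1−f)/f.
D = 19 × 20 × (1−f)/f ≈ 19 × 20 × 7.00000 ≈ 2660.00 mg.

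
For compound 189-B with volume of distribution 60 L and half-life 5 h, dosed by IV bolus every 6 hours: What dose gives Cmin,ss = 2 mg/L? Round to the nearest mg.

τ/t½ = 6/5 ≈ 1.2, so f = (1/2)^(6/5) ≈ 0.435275.
Cmin,ss = (D/Vd)·f/(1−f), so D = Cmin,ss·Vd·(1−f)/f.
D = 2 × 60 × (1−f)/f ≈ 2 × 60 × 1.29740 ≈ 155.69 mg.

156 mg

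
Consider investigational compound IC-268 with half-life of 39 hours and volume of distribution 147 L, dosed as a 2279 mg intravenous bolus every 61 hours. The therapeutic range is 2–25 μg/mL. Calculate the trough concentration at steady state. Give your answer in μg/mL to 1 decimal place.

7.9 μg/mL

τ/t½ = 61/39 ≈ 1.5641, so fraction remaining f = (1/2)^(61/39) ≈ 0.3382.
Accumulation ratio R = 1/(1 − f) ≈ 1/0.6618 ≈ 1.5110.
Each bolus raises the concentration by D/Vd = 2279/147 ≈ 15.503 μg/mL.
Cmax,ss = C₀/(1 − f) ≈ 15.503/0.6618 ≈ 23.426 μg/mL.
Steady-state trough Cmin,ss = Cmax,ss·f ≈ 23.426 × 0.3382 ≈ 7.923 μg/mL.
Trough 7.9 μg/mL vs MEC 2 μg/mL: adequate.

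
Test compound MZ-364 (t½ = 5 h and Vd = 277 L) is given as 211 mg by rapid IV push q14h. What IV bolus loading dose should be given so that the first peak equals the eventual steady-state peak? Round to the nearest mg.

f = (1/2)^(14/5) ≈ 0.143587; accumulation ratio R = 1/(1−f) ≈ 1.16766.
Loading dose to hit Cmax,ss on first dose: D_load = D_maint·R ≈ 211 × 1.16766 ≈ 246.38 mg.

246 mg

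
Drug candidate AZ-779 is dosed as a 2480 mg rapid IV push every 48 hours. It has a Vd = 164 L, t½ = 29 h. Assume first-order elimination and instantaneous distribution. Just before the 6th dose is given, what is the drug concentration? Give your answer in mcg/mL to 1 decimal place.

f = (1/2)^(τ/t½) = (1/2)^(48/29) ≈ 0.3175.
C₀ = D/Vd = 2480/164 ≈ 15.122 mcg/mL.
Before the 6th dose, 5 doses have been given. Superposition: Cmin = C₀·(f + f² + … + f^5).
≈ 15.122 × (0.3175 + 0.1008 + 0.0320 + 0.0102 + 0.0032) ≈ 15.122 × 0.4637 ≈ 7.012 mcg/mL.

7.0 mcg/mL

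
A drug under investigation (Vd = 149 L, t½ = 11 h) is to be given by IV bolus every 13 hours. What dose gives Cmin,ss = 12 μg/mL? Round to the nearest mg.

τ/t½ = 13/11 ≈ 1.1818, so f = (1/2)^(13/11) ≈ 0.440796.
Cmin,ss = (D/Vd)·f/(1−f), so D = Cmin,ss·Vd·(1−f)/f.
D = 12 × 149 × (1−f)/f ≈ 12 × 149 × 1.26862 ≈ 2268.29 mg.

2268 mg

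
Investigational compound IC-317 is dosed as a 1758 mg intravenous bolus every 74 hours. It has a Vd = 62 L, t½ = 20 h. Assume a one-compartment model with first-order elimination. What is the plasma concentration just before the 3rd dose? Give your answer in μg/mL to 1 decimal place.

f = (1/2)^(τ/t½) = (1/2)^(74/20) ≈ 0.0769.
C₀ = D/Vd = 1758/62 ≈ 28.355 μg/mL.
Before the 3rd dose, 2 doses have been given. Superposition: Cmin = C₀·(f + f²).
≈ 28.355 × (0.0769 + 0.0059) ≈ 28.355 × 0.0828 ≈ 2.348 μg/mL.

2.3 μg/mL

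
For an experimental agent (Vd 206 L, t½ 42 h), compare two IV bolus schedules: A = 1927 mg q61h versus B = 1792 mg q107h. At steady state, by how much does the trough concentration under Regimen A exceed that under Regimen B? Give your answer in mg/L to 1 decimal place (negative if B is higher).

3.6 mg/L

Regimen A: f = (1/2)^(61/42) ≈ 0.3654; Cmin,ss = (1927/206)·f/(1−f) ≈ 5.386 mg/L.
Regimen B: f = (1/2)^(107/42) ≈ 0.1710; Cmin,ss = (1792/206)·f/(1−f) ≈ 1.794 mg/L.
Difference ≈ 5.386 − 1.794 ≈ 3.592 mg/L.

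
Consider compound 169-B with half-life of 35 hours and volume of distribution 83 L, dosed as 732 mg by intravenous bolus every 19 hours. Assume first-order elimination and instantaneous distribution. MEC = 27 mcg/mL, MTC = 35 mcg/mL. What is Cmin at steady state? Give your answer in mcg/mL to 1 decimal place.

19.3 mcg/mL

k = ln2/t½ = ln2/35 ≈ 0.019804 h⁻¹; fraction remaining f = e^(−kτ) = e^(−0.019804×19) ≈ 0.6864.
Accumulation ratio R = 1/(1 − f) ≈ 1/0.3136 ≈ 3.1888.
Single-dose peak C₀ = D/Vd = 732/83 ≈ 8.819 mcg/mL.
Cmax,ss = C₀/(1 − f) ≈ 8.819/0.3136 ≈ 28.122 mcg/mL.
Steady-state trough Cmin,ss = Cmax,ss·f ≈ 28.122 × 0.6864 ≈ 19.303 mcg/mL.
Trough 19.3 mcg/mL vs MEC 27 mcg/mL: subtherapeutic.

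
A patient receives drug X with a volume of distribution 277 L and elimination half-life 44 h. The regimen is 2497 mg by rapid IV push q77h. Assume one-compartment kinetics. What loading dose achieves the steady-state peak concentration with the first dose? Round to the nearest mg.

3553 mg

f = (1/2)^(77/44) ≈ 0.297302; accumulation ratio R = 1/(1−f) ≈ 1.42309.
Loading dose to hit Cmax,ss on first dose: D_load = D_maint·R ≈ 2497 × 1.42309 ≈ 3553.46 mg.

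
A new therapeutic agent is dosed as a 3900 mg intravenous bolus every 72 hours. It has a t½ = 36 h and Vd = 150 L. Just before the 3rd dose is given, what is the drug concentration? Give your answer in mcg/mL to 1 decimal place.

f = (1/2)^(τ/t½) = (1/2)^(72/36) ≈ 0.2500.
C₀ = D/Vd = 3900/150 ≈ 26.000 mcg/mL.
Before the 3rd dose, 2 doses have been given. Superposition: Cmin = C₀·(f + f²).
≈ 26.000 × (0.2500 + 0.0625) ≈ 26.000 × 0.3125 ≈ 8.125 mcg/mL.

8.1 mcg/mL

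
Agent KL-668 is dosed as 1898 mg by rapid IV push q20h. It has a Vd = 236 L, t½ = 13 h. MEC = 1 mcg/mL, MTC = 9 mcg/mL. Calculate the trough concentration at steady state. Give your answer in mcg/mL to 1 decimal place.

τ/t½ = 20/13 ≈ 1.5385, so fraction remaining f = (1/2)^(20/13) ≈ 0.3443.
At steady state, accumulation factor R = 1/(1 − e^(−kτ)) ≈ 1.5251.
Single-dose peak C₀ = D/Vd = 1898/236 ≈ 8.042 mcg/mL.
Cmax,ss = C₀/(1 − f) ≈ 8.042/0.6557 ≈ 12.265 mcg/mL.
One interval later, Cmin,ss = Cmax,ss·e^(−kτ) ≈ 12.265 × 0.3443 ≈ 4.223 mcg/mL.
Trough 4.2 mcg/mL vs MEC 1 mcg/mL: adequate.

4.2 mcg/mL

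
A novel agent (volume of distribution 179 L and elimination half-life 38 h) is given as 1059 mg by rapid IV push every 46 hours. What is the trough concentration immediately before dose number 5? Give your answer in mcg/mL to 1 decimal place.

f = (1/2)^(τ/t½) = (1/2)^(46/38) ≈ 0.4321.
C₀ = D/Vd = 1059/179 ≈ 5.916 mcg/mL.
Before the 5th dose, 4 doses have been given. Superposition: Cmin = C₀·(f + f² + … + f^4).
≈ 5.916 × (0.4321 + 0.1867 + 0.0807 + 0.0349) ≈ 5.916 × 0.7344 ≈ 4.345 mcg/mL.

4.3 mcg/mL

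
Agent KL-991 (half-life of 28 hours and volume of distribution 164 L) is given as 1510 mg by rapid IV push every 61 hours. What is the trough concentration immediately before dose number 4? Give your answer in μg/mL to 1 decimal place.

f = (1/2)^(τ/t½) = (1/2)^(61/28) ≈ 0.2209.
C₀ = D/Vd = 1510/164 ≈ 9.207 μg/mL.
Before the 4th dose, 3 doses have been given. Superposition: Cmin = C₀·(f + f² + … + f^3).
≈ 9.207 × (0.2209 + 0.0488 + 0.0108) ≈ 9.207 × 0.2805 ≈ 2.583 μg/mL.

2.6 μg/mL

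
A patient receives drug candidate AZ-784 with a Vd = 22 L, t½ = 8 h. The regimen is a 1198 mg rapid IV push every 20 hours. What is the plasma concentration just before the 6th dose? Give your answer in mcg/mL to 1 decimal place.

11.7 mcg/mL

f = (1/2)^(τ/t½) = (1/2)^(20/8) ≈ 0.1768.
C₀ = D/Vd = 1198/22 ≈ 54.455 mcg/mL.
Before the 6th dose, 5 doses have been given. Superposition: Cmin = C₀·(f + f² + … + f^5).
≈ 54.455 × (0.1768 + 0.0313 + 0.0055 + 0.0010 + 0.0002) ≈ 54.455 × 0.2148 ≈ 11.697 mcg/mL.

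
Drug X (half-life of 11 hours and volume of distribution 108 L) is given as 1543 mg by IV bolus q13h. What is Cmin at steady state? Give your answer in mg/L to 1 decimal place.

τ/t½ = 13/11 ≈ 1.1818, so fraction remaining f = (1/2)^(13/11) ≈ 0.4408.
Each bolus raises the concentration by D/Vd = 1543/108 ≈ 14.287 mg/L.
Steady-state trough Cmin,ss = C₀·f/(1−f) ≈ 14.287 × 0.4408/0.5592 ≈ 11.262 mg/L.

11.3 mg/L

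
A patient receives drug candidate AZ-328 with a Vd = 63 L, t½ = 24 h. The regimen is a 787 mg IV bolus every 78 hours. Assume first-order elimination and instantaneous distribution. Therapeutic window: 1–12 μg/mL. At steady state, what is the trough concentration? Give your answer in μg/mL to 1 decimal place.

k = ln2/t½ = ln2/24 ≈ 0.028881 h⁻¹; fraction remaining f = e^(−kτ) = e^(−0.028881×78) ≈ 0.1051.
At steady state, accumulation factor R = 1/(1 − e^(−kτ)) ≈ 1.1174.
Single-dose peak C₀ = D/Vd = 787/63 ≈ 12.492 μg/mL.
Cmax,ss = C₀/(1 − f) ≈ 12.492/0.8949 ≈ 13.959 μg/mL.
Steady-state trough Cmin,ss = Cmax,ss·f ≈ 13.959 × 0.1051 ≈ 1.467 μg/mL.
Trough 1.5 μg/mL vs MEC 1 μg/mL: adequate.

1.5 μg/mL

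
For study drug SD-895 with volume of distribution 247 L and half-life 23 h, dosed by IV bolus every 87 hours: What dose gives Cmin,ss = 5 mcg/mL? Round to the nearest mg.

15761 mg

τ/t½ = 87/23 ≈ 3.7826, so f = (1/2)^(87/23) ≈ 0.072664.
Cmin,ss = (D/Vd)·f/(1−f), so D = Cmin,ss·Vd·(1−f)/f.
D = 5 × 247 × (1−f)/f ≈ 5 × 247 × 12.76197 ≈ 15761.03 mg.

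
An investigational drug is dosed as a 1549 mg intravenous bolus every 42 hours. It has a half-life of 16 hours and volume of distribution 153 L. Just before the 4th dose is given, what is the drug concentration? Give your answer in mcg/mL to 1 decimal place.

2.0 mcg/mL

f = (1/2)^(τ/t½) = (1/2)^(42/16) ≈ 0.1621.
C₀ = D/Vd = 1549/153 ≈ 10.124 mcg/mL.
Before the 4th dose, 3 doses have been given. Superposition: Cmin = C₀·(f + f² + … + f^3).
≈ 10.124 × (0.1621 + 0.0263 + 0.0043) ≈ 10.124 × 0.1927 ≈ 1.951 mcg/mL.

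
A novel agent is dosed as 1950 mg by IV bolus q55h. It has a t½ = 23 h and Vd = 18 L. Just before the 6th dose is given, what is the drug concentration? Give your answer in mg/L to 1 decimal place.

f = (1/2)^(τ/t½) = (1/2)^(55/23) ≈ 0.1906.
C₀ = D/Vd = 1950/18 ≈ 108.333 mg/L.
Before the 6th dose, 5 doses have been given. Superposition: Cmin = C₀·(f + f² + … + f^5).
≈ 108.333 × (0.1906 + 0.0363 + 0.0069 + 0.0013 + 0.0003) ≈ 108.333 × 0.2354 ≈ 25.502 mg/L.

25.5 mg/L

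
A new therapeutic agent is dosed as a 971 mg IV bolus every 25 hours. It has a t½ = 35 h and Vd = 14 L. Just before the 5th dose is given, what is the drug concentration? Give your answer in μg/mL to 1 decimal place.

93.3 μg/mL

f = (1/2)^(τ/t½) = (1/2)^(25/35) ≈ 0.6095.
C₀ = D/Vd = 971/14 ≈ 69.357 μg/mL.
Before the 5th dose, 4 doses have been given. Superposition: Cmin = C₀·(f + f² + … + f^4).
≈ 69.357 × (0.6095 + 0.3715 + 0.2264 + 0.1380) ≈ 69.357 × 1.3454 ≈ 93.313 μg/mL.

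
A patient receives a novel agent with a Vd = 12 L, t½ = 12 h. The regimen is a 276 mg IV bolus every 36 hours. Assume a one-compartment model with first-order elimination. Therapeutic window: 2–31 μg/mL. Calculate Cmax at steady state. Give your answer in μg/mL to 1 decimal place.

τ = 36 h = 3 half-lives, so f = (1/2)^3 = 0.125.
At steady state, R = 1/(1 − 0.125) = 8/7.
Single-dose peak C₀ = D/Vd = 276/12 = 23 μg/mL.
Steady-state peak Cmax,ss = C₀·R = 23 × 8/7 ≈ 26.286 μg/mL.
Peak 26.3 μg/mL vs MTC 31 μg/mL: below toxic threshold.

26.3 μg/mL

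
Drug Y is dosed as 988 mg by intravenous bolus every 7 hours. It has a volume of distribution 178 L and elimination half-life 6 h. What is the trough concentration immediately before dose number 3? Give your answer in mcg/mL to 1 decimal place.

f = (1/2)^(τ/t½) = (1/2)^(7/6) ≈ 0.4454.
C₀ = D/Vd = 988/178 ≈ 5.551 mcg/mL.
Before the 3rd dose, 2 doses have been given. Superposition: Cmin = C₀·(f + f²).
≈ 5.551 × (0.4454 + 0.1984) ≈ 5.551 × 0.6438 ≈ 3.574 mcg/mL.

3.6 mcg/mL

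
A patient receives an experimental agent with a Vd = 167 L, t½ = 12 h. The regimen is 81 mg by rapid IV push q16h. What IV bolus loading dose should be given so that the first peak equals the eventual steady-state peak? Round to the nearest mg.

f = (1/2)^(16/12) ≈ 0.396850; accumulation ratio R = 1/(1−f) ≈ 1.65796.
Loading dose to hit Cmax,ss on first dose: D_load = D_maint·R ≈ 81 × 1.65796 ≈ 134.29 mg.

134 mg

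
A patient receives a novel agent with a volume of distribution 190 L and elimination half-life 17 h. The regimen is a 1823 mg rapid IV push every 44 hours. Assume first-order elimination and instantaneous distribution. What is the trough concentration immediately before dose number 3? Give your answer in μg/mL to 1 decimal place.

f = (1/2)^(τ/t½) = (1/2)^(44/17) ≈ 0.1663.
C₀ = D/Vd = 1823/190 ≈ 9.595 μg/mL.
Before the 3rd dose, 2 doses have been given. Superposition: Cmin = C₀·(f + f²).
≈ 9.595 × (0.1663 + 0.0277) ≈ 9.595 × 0.1940 ≈ 1.861 μg/mL.

1.9 μg/mL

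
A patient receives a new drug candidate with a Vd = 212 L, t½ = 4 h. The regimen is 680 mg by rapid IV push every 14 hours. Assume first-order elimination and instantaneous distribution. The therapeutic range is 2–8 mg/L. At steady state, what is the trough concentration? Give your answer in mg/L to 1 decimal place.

0.3 mg/L

Over one 14-h interval, 14/4 ≈ 3.5 half-lives elapse, leaving f ≈ 0.0884 of each dose.
At steady state, accumulation factor R = 1/(1 − e^(−kτ)) ≈ 1.0970.
Each bolus raises the concentration by D/Vd = 680/212 ≈ 3.208 mg/L.
Steady-state peak Cmax,ss = C₀·R ≈ 3.208 × 1.0970 ≈ 3.519 mg/L.
One interval later, Cmin,ss = Cmax,ss·e^(−kτ) ≈ 3.519 × 0.0884 ≈ 0.311 mg/L.
Trough 0.3 mg/L vs MEC 2 mg/L: subtherapeutic.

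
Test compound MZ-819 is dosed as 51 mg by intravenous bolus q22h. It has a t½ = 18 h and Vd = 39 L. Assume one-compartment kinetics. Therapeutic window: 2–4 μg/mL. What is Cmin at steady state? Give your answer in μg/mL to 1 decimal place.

τ/t½ = 22/18 ≈ 1.2222, so fraction remaining f = (1/2)^(22/18) ≈ 0.4286.
Single-dose peak C₀ = D/Vd = 51/39 ≈ 1.308 μg/mL.
Steady-state trough Cmin,ss = C₀·f/(1−f) ≈ 1.308 × 0.4286/0.5714 ≈ 0.981 μg/mL.
Trough 1.0 μg/mL vs MEC 2 μg/mL: subtherapeutic.

1.0 μg/mL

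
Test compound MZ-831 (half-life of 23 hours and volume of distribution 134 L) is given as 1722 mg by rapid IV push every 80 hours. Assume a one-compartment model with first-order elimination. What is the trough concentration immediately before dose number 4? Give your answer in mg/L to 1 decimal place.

1.3 mg/L

f = (1/2)^(τ/t½) = (1/2)^(80/23) ≈ 0.0897.
C₀ = D/Vd = 1722/134 ≈ 12.851 mg/L.
Before the 4th dose, 3 doses have been given. Superposition: Cmin = C₀·(f + f² + … + f^3).
≈ 12.851 × (0.0897 + 0.0080 + 0.0007) ≈ 12.851 × 0.0984 ≈ 1.265 mg/L.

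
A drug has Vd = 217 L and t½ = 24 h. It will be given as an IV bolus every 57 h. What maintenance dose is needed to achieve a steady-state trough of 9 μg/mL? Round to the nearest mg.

8178 mg

τ/t½ = 57/24 ≈ 2.375, so f = (1/2)^(57/24) ≈ 0.192776.
Cmin,ss = (D/Vd)·f/(1−f), so D = Cmin,ss·Vd·(1−f)/f.
D = 9 × 217 × (1−f)/f ≈ 9 × 217 × 4.18737 ≈ 8177.93 mg.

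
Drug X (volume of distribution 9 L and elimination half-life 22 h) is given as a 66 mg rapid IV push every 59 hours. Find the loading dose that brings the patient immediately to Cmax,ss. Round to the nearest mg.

78 mg

f = (1/2)^(59/22) ≈ 0.155845; accumulation ratio R = 1/(1−f) ≈ 1.18462.
Loading dose to hit Cmax,ss on first dose: D_load = D_maint·R ≈ 66 × 1.18462 ≈ 78.18 mg.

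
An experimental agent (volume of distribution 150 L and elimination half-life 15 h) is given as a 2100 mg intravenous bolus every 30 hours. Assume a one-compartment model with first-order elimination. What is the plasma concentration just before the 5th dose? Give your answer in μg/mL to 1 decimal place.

4.6 μg/mL

f = (1/2)^(τ/t½) = (1/2)^(30/15) ≈ 0.2500.
C₀ = D/Vd = 2100/150 ≈ 14.000 μg/mL.
Before the 5th dose, 4 doses have been given. Superposition: Cmin = C₀·(f + f² + … + f^4).
≈ 14.000 × (0.2500 + 0.0625 + 0.0156 + 0.0039) ≈ 14.000 × 0.3320 ≈ 4.648 μg/mL.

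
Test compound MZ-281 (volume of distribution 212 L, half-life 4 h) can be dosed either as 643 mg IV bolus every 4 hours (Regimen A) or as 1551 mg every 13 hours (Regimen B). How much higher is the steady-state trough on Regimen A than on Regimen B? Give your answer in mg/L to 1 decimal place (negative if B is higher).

2.2 mg/L

Regimen A: f = (1/2)^(4/4) ≈ 0.5000; Cmin,ss = (643/212)·f/(1−f) ≈ 3.033 mg/L.
Regimen B: f = (1/2)^(13/4) ≈ 0.1051; Cmin,ss = (1551/212)·f/(1−f) ≈ 0.859 mg/L.
Difference ≈ 3.033 − 0.859 ≈ 2.174 mg/L.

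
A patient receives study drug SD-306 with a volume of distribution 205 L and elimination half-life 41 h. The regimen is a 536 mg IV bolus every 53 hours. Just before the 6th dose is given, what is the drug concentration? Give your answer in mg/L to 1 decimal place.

1.8 mg/L

f = (1/2)^(τ/t½) = (1/2)^(53/41) ≈ 0.4082.
C₀ = D/Vd = 536/205 ≈ 2.615 mg/L.
Before the 6th dose, 5 doses have been given. Superposition: Cmin = C₀·(f + f² + … + f^5).
≈ 2.615 × (0.4082 + 0.1666 + 0.0680 + 0.0278 + 0.0113) ≈ 2.615 × 0.6819 ≈ 1.783 mg/L.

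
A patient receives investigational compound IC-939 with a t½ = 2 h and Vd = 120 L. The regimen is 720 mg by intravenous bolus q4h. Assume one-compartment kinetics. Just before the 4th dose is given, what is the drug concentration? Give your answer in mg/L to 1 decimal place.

2.0 mg/L

f = (1/2)^(τ/t½) = (1/2)^(4/2) ≈ 0.2500.
C₀ = D/Vd = 720/120 ≈ 6.000 mg/L.
Before the 4th dose, 3 doses have been given. Superposition: Cmin = C₀·(f + f² + … + f^3).
≈ 6.000 × (0.2500 + 0.0625 + 0.0156) ≈ 6.000 × 0.3281 ≈ 1.969 mg/L.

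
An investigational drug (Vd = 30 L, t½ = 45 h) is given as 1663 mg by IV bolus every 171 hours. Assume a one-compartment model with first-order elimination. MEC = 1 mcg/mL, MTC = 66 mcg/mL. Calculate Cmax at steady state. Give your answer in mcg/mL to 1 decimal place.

k = ln2/t½ = ln2/45 ≈ 0.015403 h⁻¹; fraction remaining f = e^(−kτ) = e^(−0.015403×171) ≈ 0.0718.
Accumulation ratio R = 1/(1 − f) ≈ 1/0.9282 ≈ 1.0774.
Each bolus raises the concentration by D/Vd = 1663/30 ≈ 55.433 mcg/mL.
Steady-state peak Cmax,ss = C₀·R ≈ 55.433 × 1.0774 ≈ 59.724 mcg/mL.
Peak 59.7 mcg/mL vs MTC 66 mcg/mL: below toxic threshold.

59.7 mcg/mL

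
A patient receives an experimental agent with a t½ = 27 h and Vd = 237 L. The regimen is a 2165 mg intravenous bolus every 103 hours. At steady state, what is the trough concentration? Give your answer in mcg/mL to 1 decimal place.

τ/t½ = 103/27 ≈ 3.8148, so fraction remaining f = (1/2)^(103/27) ≈ 0.0711.
Single-dose peak C₀ = D/Vd = 2165/237 ≈ 9.135 mcg/mL.
Steady-state trough Cmin,ss = C₀·f/(1−f) ≈ 9.135 × 0.0711/0.9289 ≈ 0.699 mcg/mL.

0.7 mcg/mL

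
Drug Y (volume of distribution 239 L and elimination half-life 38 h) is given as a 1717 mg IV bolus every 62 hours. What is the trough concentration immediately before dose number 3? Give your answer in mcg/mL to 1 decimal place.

f = (1/2)^(τ/t½) = (1/2)^(62/38) ≈ 0.3227.
C₀ = D/Vd = 1717/239 ≈ 7.184 mcg/mL.
Before the 3rd dose, 2 doses have been given. Superposition: Cmin = C₀·(f + f²).
≈ 7.184 × (0.3227 + 0.1041) ≈ 7.184 × 0.4268 ≈ 3.066 mcg/mL.

3.1 mcg/mL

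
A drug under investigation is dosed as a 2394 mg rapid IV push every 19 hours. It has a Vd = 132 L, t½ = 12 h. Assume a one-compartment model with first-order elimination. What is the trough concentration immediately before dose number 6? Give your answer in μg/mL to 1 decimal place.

f = (1/2)^(τ/t½) = (1/2)^(19/12) ≈ 0.3337.
C₀ = D/Vd = 2394/132 ≈ 18.136 μg/mL.
Before the 6th dose, 5 doses have been given. Superposition: Cmin = C₀·(f + f² + … + f^5).
≈ 18.136 × (0.3337 + 0.1114 + 0.0372 + 0.0124 + 0.0041) ≈ 18.136 × 0.4988 ≈ 9.046 μg/mL.

9.0 μg/mL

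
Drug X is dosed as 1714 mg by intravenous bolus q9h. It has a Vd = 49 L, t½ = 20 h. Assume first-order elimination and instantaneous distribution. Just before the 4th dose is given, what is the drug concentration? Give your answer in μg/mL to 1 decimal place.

f = (1/2)^(τ/t½) = (1/2)^(9/20) ≈ 0.7320.
C₀ = D/Vd = 1714/49 ≈ 34.980 μg/mL.
Before the 4th dose, 3 doses have been given. Superposition: Cmin = C₀·(f + f² + … + f^3).
≈ 34.980 × (0.7320 + 0.5358 + 0.3922) ≈ 34.980 × 1.6600 ≈ 58.067 μg/mL.

58.1 μg/mL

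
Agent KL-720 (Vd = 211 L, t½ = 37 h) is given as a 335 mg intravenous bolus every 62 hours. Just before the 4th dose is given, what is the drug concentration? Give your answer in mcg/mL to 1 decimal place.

0.7 mcg/mL

f = (1/2)^(τ/t½) = (1/2)^(62/37) ≈ 0.3130.
C₀ = D/Vd = 335/211 ≈ 1.588 mcg/mL.
Before the 4th dose, 3 doses have been given. Superposition: Cmin = C₀·(f + f² + … + f^3).
≈ 1.588 × (0.3130 + 0.0980 + 0.0307) ≈ 1.588 × 0.4417 ≈ 0.701 mcg/mL.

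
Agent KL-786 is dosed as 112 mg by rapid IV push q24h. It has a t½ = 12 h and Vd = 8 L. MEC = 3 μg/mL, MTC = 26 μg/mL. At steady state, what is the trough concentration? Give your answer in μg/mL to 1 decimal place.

The dosing interval is 2 half-lives, so f = 2^(−2) = 0.25.
Accumulation ratio R = 1/(1 − f) = 1/0.75 = 4/3.
Single-dose peak C₀ = D/Vd = 112/8 = 14 μg/mL.
Steady-state peak Cmax,ss = C₀·R = 14 × 4/3 ≈ 18.667 μg/mL.
Steady-state trough Cmin,ss = Cmax,ss·f ≈ 18.667 × 0.25 ≈ 4.667 μg/mL.
Trough 4.7 μg/mL vs MEC 3 μg/mL: adequate.

4.7 μg/mL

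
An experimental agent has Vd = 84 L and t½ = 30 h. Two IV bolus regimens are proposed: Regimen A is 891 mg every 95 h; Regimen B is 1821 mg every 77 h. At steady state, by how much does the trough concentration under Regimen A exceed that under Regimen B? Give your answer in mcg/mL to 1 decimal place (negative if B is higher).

Regimen A: f = (1/2)^(95/30) ≈ 0.1114; Cmin,ss = (891/84)·f/(1−f) ≈ 1.330 mcg/mL.
Regimen B: f = (1/2)^(77/30) ≈ 0.1688; Cmin,ss = (1821/84)·f/(1−f) ≈ 4.402 mcg/mL.
Difference ≈ 1.330 − 4.402 ≈ -3.072 mcg/mL.

-3.1 mcg/mL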